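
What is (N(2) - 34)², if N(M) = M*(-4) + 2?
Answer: 1600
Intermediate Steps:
N(M) = 2 - 4*M (N(M) = -4*M + 2 = 2 - 4*M)
(N(2) - 34)² = ((2 - 4*2) - 34)² = ((2 - 8) - 34)² = (-6 - 34)² = (-40)² = 1600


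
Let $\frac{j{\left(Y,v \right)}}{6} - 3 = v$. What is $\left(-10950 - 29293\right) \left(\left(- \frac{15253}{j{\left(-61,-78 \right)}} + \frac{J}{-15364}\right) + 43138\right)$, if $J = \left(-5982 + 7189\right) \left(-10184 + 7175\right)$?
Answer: $- \frac{6038787913905803}{3456900} \approx -1.7469 \cdot 10^{9}$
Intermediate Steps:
$j{\left(Y,v \right)} = 18 + 6 v$
$J = -3631863$ ($J = 1207 \left(-3009\right) = -3631863$)
$\left(-10950 - 29293\right) \left(\left(- \frac{15253}{j{\left(-61,-78 \right)}} + \frac{J}{-15364}\right) + 43138\right) = \left(-10950 - 29293\right) \left(\left(- \frac{15253}{18 + 6 \left(-78\right)} - \frac{3631863}{-15364}\right) + 43138\right) = - 40243 \left(\left(- \frac{15253}{18 - 468} - - \frac{3631863}{15364}\right) + 43138\right) = - 40243 \left(\left(- \frac{15253}{-450} + \frac{3631863}{15364}\right) + 43138\right) = - 40243 \left(\left(\left(-15253\right) \left(- \frac{1}{450}\right) + \frac{3631863}{15364}\right) + 43138\right) = - 40243 \left(\left(\frac{15253}{450} + \frac{3631863}{15364}\right) + 43138\right) = - 40243 \left(\frac{934342721}{3456900} + 43138\right) = \left(-40243\right) \frac{150058094921}{3456900} = - \frac{6038787913905803}{3456900}$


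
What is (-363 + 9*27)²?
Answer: 14400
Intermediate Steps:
(-363 + 9*27)² = (-363 + 243)² = (-120)² = 14400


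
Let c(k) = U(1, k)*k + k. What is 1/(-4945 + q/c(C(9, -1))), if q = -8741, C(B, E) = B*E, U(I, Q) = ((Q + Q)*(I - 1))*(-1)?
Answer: -9/35764 ≈ -0.00025165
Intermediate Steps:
U(I, Q) = -2*Q*(-1 + I) (U(I, Q) = ((2*Q)*(-1 + I))*(-1) = (2*Q*(-1 + I))*(-1) = -2*Q*(-1 + I))
c(k) = k (c(k) = (2*k*(1 - 1*1))*k + k = (2*k*(1 - 1))*k + k = (2*k*0)*k + k = 0*k + k = 0 + k = k)
1/(-4945 + q/c(C(9, -1))) = 1/(-4945 - 8741/(9*(-1))) = 1/(-4945 - 8741/(-9)) = 1/(-4945 - 8741*(-1/9)) = 1/(-4945 + 8741/9) = 1/(-35764/9) = -9/35764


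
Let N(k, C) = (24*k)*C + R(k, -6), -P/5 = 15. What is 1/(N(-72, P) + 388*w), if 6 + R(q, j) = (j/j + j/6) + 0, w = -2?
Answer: 1/128818 ≈ 7.7629e-6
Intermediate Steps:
P = -75 (P = -5*15 = -75)
R(q, j) = -5 + j/6 (R(q, j) = -6 + ((j/j + j/6) + 0) = -6 + ((1 + j*(1/6)) + 0) = -6 + ((1 + j/6) + 0) = -6 + (1 + j/6) = -5 + j/6)
N(k, C) = -6 + 24*C*k (N(k, C) = (24*k)*C + (-5 + (1/6)*(-6)) = 24*C*k + (-5 - 1) = 24*C*k - 6 = -6 + 24*C*k)
1/(N(-72, P) + 388*w) = 1/((-6 + 24*(-75)*(-72)) + 388*(-2)) = 1/((-6 + 129600) - 776) = 1/(129594 - 776) = 1/128818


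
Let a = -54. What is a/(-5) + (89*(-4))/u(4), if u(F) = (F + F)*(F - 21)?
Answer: 2281/170 ≈ 13.418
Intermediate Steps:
u(F) = 2*F*(-21 + F) (u(F) = (2*F)*(-21 + F) = 2*F*(-21 + F))
a/(-5) + (89*(-4))/u(4) = -54/(-5) + (89*(-4))/((2*4*(-21 + 4))) = -54*(-1/5) - 356/(2*4*(-17)) = 54/5 - 356/(-136) = 54/5 - 356*(-1/136) = 54/5 + 89/34 = 2281/170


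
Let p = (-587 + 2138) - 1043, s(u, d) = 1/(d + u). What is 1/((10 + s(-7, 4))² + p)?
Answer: 9/5413 ≈ 0.0016627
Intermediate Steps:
p = 508 (p = 1551 - 1043 = 508)
1/((10 + s(-7, 4))² + p) = 1/((10 + 1/(4 - 7))² + 508) = 1/((10 + 1/(-3))² + 508) = 1/((10 - ⅓)² + 508) = 1/((29/3)² + 508) = 1/(841/9 + 508) = 1/(5413/9) = 9/5413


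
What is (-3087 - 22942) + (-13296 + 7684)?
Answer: -31641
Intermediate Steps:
(-3087 - 22942) + (-13296 + 7684) = -26029 - 5612 = -31641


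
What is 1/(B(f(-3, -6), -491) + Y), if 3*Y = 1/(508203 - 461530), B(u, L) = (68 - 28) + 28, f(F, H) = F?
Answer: 140019/9521293 ≈ 0.014706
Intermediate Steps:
B(u, L) = 68 (B(u, L) = 40 + 28 = 68)
Y = 1/140019 (Y = 1/(3*(508203 - 461530)) = (⅓)/46673 = (⅓)*(1/46673) = 1/140019 ≈ 7.1419e-6)
1/(B(f(-3, -6), -491) + Y) = 1/(68 + 1/140019) = 1/(9521293/140019) = 140019/9521293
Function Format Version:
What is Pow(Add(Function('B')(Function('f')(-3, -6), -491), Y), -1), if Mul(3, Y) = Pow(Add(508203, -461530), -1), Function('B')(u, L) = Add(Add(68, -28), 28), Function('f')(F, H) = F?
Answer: Rational(140019, 9521293) ≈ 0.014706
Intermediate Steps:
Function('B')(u, L) = 68 (Function('B')(u, L) = Add(40, 28) = 68)
Y = Rational(1, 140019) (Y = Mul(Rational(1, 3), Pow(Add(508203, -461530), -1)) = Mul(Rational(1, 3), Pow(46673, -1)) = Mul(Rational(1, 3), Rational(1, 46673)) = Rational(1, 140019) ≈ 7.1419e-6)
Pow(Add(Function('B')(Function('f')(-3, -6), -491), Y), -1) = Pow(Add(68, Rational(1, 140019)), -1) = Pow(Rational(9521293, 140019), -1) = Rational(140019, 9521293)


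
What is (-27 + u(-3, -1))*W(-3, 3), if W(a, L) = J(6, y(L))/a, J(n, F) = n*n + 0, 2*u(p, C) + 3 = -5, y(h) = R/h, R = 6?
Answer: 372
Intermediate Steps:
y(h) = 6/h
u(p, C) = -4 (u(p, C) = -3/2 + (1/2)*(-5) = -3/2 - 5/2 = -4)
J(n, F) = n**2 (J(n, F) = n**2 + 0 = n**2)
W(a, L) = 36/a (W(a, L) = 6**2/a = 36/a)
(-27 + u(-3, -1))*W(-3, 3) = (-27 - 4)*(36/(-3)) = -1116*(-1)/3 = -31*(-12) = 372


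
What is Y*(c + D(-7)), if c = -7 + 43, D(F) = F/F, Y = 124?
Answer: 4588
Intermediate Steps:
D(F) = 1
c = 36
Y*(c + D(-7)) = 124*(36 + 1) = 124*37 = 4588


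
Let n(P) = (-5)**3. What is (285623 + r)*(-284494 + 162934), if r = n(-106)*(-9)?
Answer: -34857086880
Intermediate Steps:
n(P) = -125
r = 1125 (r = -125*(-9) = 1125)
(285623 + r)*(-284494 + 162934) = (285623 + 1125)*(-284494 + 162934) = 286748*(-121560) = -34857086880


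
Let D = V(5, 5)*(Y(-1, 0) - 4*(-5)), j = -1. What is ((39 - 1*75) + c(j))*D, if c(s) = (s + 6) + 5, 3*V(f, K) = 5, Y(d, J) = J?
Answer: -2600/3 ≈ -866.67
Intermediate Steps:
V(f, K) = 5/3 (V(f, K) = (1/3)*5 = 5/3)
c(s) = 11 + s (c(s) = (6 + s) + 5 = 11 + s)
D = 100/3 (D = 5*(0 - 4*(-5))/3 = 5*(0 + 20)/3 = (5/3)*20 = 100/3 ≈ 33.333)
((39 - 1*75) + c(j))*D = ((39 - 1*75) + (11 - 1))*(100/3) = ((39 - 75) + 10)*(100/3) = (-36 + 10)*(100/3) = -26*100/3 = -2600/3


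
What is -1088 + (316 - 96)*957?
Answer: 209452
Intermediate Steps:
-1088 + (316 - 96)*957 = -1088 + 220*957 = -1088 + 210540 = 209452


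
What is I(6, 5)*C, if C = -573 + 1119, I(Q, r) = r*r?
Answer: 13650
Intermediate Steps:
I(Q, r) = r²
C = 546
I(6, 5)*C = 5²*546 = 25*546 = 13650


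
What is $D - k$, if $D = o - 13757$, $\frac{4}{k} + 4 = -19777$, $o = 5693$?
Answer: $- \frac{159513980}{19781} \approx -8064.0$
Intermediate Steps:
$k = - \frac{4}{19781}$ ($k = \frac{4}{-4 - 19777} = \frac{4}{-19781} = 4 \left(- \frac{1}{19781}\right) = - \frac{4}{19781} \approx -0.00020221$)
$D = -8064$ ($D = 5693 - 13757 = -8064$)
$D - k = -8064 - - \frac{4}{19781} = -8064 + \frac{4}{19781} = - \frac{159513980}{19781}$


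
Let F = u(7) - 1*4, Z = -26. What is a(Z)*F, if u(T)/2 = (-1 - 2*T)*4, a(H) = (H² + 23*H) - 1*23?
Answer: -6820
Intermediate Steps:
a(H) = -23 + H² + 23*H (a(H) = (H² + 23*H) - 23 = -23 + H² + 23*H)
u(T) = -8 - 16*T (u(T) = 2*((-1 - 2*T)*4) = 2*(-4 - 8*T) = -8 - 16*T)
F = -124 (F = (-8 - 16*7) - 1*4 = (-8 - 112) - 4 = -120 - 4 = -124)
a(Z)*F = (-23 + (-26)² + 23*(-26))*(-124) = (-23 + 676 - 598)*(-124) = 55*(-124) = -6820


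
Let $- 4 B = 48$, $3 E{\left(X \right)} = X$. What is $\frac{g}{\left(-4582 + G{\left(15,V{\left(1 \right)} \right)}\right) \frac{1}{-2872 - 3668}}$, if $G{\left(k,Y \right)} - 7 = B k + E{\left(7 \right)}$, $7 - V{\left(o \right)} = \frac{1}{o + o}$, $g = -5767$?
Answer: $- \frac{56574270}{7129} \approx -7935.8$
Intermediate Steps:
$E{\left(X \right)} = \frac{X}{3}$
$B = -12$ ($B = \left(- \frac{1}{4}\right) 48 = -12$)
$V{\left(o \right)} = 7 - \frac{1}{2 o}$ ($V{\left(o \right)} = 7 - \frac{1}{o + o} = 7 - \frac{1}{2 o}$)
$G{\left(k,Y \right)} = \frac{28}{3} - 12 k$ ($G{\left(k,Y \right)} = 7 - \left(- \frac{7}{3} + 12 k\right) = \frac{28}{3} - 12 k$)
$\frac{g}{\left(-4582 + G{\left(15,V{\left(1 \right)} \right)}\right) \frac{1}{-2872 - 3668}} = - \frac{5767}{\left(-4582 + \left(\frac{28}{3} - 180\right)\right) \frac{1}{-2872 - 3668}} = - \frac{5767}{\left(-4582 + \left(\frac{28}{3} - 180\right)\right) \frac{1}{-6540}} = - \frac{5767}{\left(-4582 - \frac{512}{3}\right) \left(- \frac{1}{6540}\right)} = - \frac{5767}{\left(- \frac{14258}{3}\right) \left(- \frac{1}{6540}\right)} = - \frac{5767}{\frac{7129}{9810}} = \left(-5767\right) \frac{9810}{7129} = - \frac{56574270}{7129}$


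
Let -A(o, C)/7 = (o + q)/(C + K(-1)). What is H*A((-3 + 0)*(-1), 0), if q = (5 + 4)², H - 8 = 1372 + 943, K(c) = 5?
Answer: -1365924/5 ≈ -2.7319e+5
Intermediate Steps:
H = 2323 (H = 8 + (1372 + 943) = 8 + 2315 = 2323)
q = 81 (q = 9² = 81)
A(o, C) = -7*(81 + o)/(5 + C) (A(o, C) = -7*(o + 81)/(C + 5) = -7*(81 + o)/(5 + C))
H*A((-3 + 0)*(-1), 0) = 2323*(7*(-81 - (-3 + 0)*(-1))/(5 + 0)) = 2323*(7*(-81 - (-3)*(-1))/5) = 2323*(7*(⅕)*(-81 - 1*3)) = 2323*(7*(⅕)*(-81 - 3)) = 2323*(7*(⅕)*(-84)) = 2323*(-588/5) = -1365924/5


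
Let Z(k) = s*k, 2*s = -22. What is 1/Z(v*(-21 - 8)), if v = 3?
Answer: 1/957 ≈ 0.0010449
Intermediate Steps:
s = -11 (s = (½)*(-22) = -11)
Z(k) = -11*k
1/Z(v*(-21 - 8)) = 1/(-33*(-21 - 8)) = 1/(-33*(-29)) = 1/(-11*(-87)) = 1/957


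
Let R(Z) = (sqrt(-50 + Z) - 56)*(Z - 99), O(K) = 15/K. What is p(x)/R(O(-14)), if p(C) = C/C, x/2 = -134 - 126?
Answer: 10976/62511219 + 14*I*sqrt(10010)/62511219 ≈ 0.00017558 + 2.2407e-5*I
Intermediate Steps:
R(Z) = (-99 + Z)*(-56 + sqrt(-50 + Z)) (R(Z) = (-56 + sqrt(-50 + Z))*(-99 + Z) = (-99 + Z)*(-56 + sqrt(-50 + Z)))
x = -520 (x = 2*(-134 - 126) = 2*(-260) = -520)
p(C) = 1
p(x)/R(O(-14)) = 1/(5544 - 99*sqrt(-50 + 15/(-14)) - 840/(-14) + (15/(-14))*sqrt(-50 + 15/(-14))) = 1/(5544 - 99*sqrt(-50 + 15*(-1/14)) - 840*(-1)/14 + (15*(-1/14))*sqrt(-50 + 15*(-1/14))) = 1/(5544 - 99*sqrt(-50 - 15/14) - 56*(-15/14) - 15*sqrt(-50 - 15/14)/14) = 1/(5544 - 99*I*sqrt(10010)/14 + 60 - 15*I*sqrt(10010)/196) = 1/(5604 - 1401*I*sqrt(10010)/196)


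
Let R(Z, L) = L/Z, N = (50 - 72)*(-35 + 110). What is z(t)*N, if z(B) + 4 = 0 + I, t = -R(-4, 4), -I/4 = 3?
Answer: 26400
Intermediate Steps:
I = -12 (I = -4*3 = -12)
N = -1650 (N = -22*75 = -1650)
t = 1 (t = -4/(-4) = -4*(-1)/4 = -1*(-1) = 1)
z(B) = -16 (z(B) = -4 + (0 - 12) = -4 - 12 = -16)
z(t)*N = -16*(-1650) = 26400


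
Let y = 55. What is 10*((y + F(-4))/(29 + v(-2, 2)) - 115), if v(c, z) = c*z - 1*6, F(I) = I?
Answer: -21340/19 ≈ -1123.2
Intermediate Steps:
v(c, z) = -6 + c*z (v(c, z) = c*z - 6 = -6 + c*z)
10*((y + F(-4))/(29 + v(-2, 2)) - 115) = 10*((55 - 4)/(29 + (-6 - 2*2)) - 115) = 10*(51/(29 + (-6 - 4)) - 115) = 10*(51/(29 - 10) - 115) = 10*(51/19 - 115) = 10*(-2134/19) = -21340/19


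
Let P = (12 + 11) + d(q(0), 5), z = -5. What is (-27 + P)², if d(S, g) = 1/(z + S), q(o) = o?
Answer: 441/25 ≈ 17.640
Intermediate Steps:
d(S, g) = 1/(-5 + S)
P = 114/5 (P = (12 + 11) + 1/(-5 + 0) = 23 + 1/(-5) = 23 - ⅕ = 114/5 ≈ 22.800)
(-27 + P)² = (-27 + 114/5)² = (-21/5)² = 441/25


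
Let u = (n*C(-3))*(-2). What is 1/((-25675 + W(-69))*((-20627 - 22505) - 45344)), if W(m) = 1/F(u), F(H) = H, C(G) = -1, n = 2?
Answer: 1/2271599181 ≈ 4.4022e-10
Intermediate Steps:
u = 4 (u = (2*(-1))*(-2) = -2*(-2) = 4)
W(m) = ¼ (W(m) = 1/4 = ¼)
1/((-25675 + W(-69))*((-20627 - 22505) - 45344)) = 1/((-25675 + ¼)*((-20627 - 22505) - 45344)) = 1/(-102699*(-43132 - 45344)/4) = 1/(-102699/4*(-88476)) = 1/2271599181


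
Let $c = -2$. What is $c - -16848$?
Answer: $16846$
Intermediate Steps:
$c - -16848 = -2 - -16848 = -2 + 16848 = 16846$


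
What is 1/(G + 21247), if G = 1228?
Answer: 1/22475 ≈ 4.4494e-5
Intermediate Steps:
1/(G + 21247) = 1/(1228 + 21247) = 1/22475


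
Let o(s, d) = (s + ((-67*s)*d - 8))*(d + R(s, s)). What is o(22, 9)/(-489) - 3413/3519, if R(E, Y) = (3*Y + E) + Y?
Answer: 1849250605/573597 ≈ 3224.0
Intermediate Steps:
R(E, Y) = E + 4*Y (R(E, Y) = (E + 3*Y) + Y = E + 4*Y)
o(s, d) = (d + 5*s)*(-8 + s - 67*d*s) (o(s, d) = (s + ((-67*s)*d - 8))*(d + (s + 4*s)) = (s + (-67*d*s - 8))*(d + 5*s) = (s + (-8 - 67*d*s))*(d + 5*s) = (-8 + s - 67*d*s)*(d + 5*s) = (d + 5*s)*(-8 + s - 67*d*s))
o(22, 9)/(-489) - 3413/3519 = (-40*22 - 8*9 + 5*22² + 9*22 - 335*9*22² - 67*22*9²)/(-489) - 3413/3519 = (-880 - 72 + 5*484 + 198 - 335*9*484 - 67*22*81)*(-1/489) - 3413*1/3519 = (-880 - 72 + 2420 + 198 - 1459260 - 119394)*(-1/489) - 3413/3519 = -1576988*(-1/489) - 3413/3519 = 1576988/489 - 3413/3519 = 1849250605/573597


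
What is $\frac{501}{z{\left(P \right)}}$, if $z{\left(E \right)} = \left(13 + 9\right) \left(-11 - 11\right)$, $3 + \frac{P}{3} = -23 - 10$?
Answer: $- \frac{501}{484} \approx -1.0351$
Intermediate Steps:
$P = -108$ ($P = -9 + 3 \left(-23 - 10\right) = -9 + 3 \left(-33\right) = -9 - 99 = -108$)
$z{\left(E \right)} = -484$ ($z{\left(E \right)} = 22 \left(-22\right) = -484$)
$\frac{501}{z{\left(P \right)}} = \frac{501}{-484} = 501 \left(- \frac{1}{484}\right) = - \frac{501}{484}$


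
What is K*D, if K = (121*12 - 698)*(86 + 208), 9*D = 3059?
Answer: 226035628/3 ≈ 7.5345e+7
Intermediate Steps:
D = 3059/9 (D = (1/9)*3059 = 3059/9 ≈ 339.89)
K = 221676 (K = (1452 - 698)*294 = 754*294 = 221676)
K*D = 221676*(3059/9) = 226035628/3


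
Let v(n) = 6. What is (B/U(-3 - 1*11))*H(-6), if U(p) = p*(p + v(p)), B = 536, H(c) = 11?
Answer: 737/14 ≈ 52.643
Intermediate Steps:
U(p) = p*(6 + p) (U(p) = p*(p + 6) = p*(6 + p))
(B/U(-3 - 1*11))*H(-6) = (536/(((-3 - 1*11)*(6 + (-3 - 1*11)))))*11 = (536/(((-3 - 11)*(6 + (-3 - 11)))))*11 = (536/((-14*(6 - 14))))*11 = (536/((-14*(-8))))*11 = (536/112)*11 = (536*(1/112))*11 = (67/14)*11 = 737/14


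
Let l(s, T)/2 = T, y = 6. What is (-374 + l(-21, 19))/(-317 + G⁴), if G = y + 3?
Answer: -12/223 ≈ -0.053812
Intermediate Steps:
G = 9 (G = 6 + 3 = 9)
l(s, T) = 2*T
(-374 + l(-21, 19))/(-317 + G⁴) = (-374 + 2*19)/(-317 + 9⁴) = (-374 + 38)/(-317 + 6561) = -336/6244 = -336*1/6244 = -12/223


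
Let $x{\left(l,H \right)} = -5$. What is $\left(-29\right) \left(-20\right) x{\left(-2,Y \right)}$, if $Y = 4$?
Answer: $-2900$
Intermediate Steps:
$\left(-29\right) \left(-20\right) x{\left(-2,Y \right)} = \left(-29\right) \left(-20\right) \left(-5\right) = 580 \left(-5\right) = -2900$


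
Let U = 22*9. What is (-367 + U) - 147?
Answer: -316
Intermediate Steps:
U = 198
(-367 + U) - 147 = (-367 + 198) - 147 = -169 - 147 = -316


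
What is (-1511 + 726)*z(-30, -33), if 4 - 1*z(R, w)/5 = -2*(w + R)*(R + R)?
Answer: -29688700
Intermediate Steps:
z(R, w) = 20 + 20*R*(R + w) (z(R, w) = 20 - (-10)*(w + R)*(R + R) = 20 - (-10)*(R + w)*(2*R) = 20 - (-10)*2*R*(R + w) = 20 - (-20)*R*(R + w) = 20 + 20*R*(R + w))
(-1511 + 726)*z(-30, -33) = (-1511 + 726)*(20 + 20*(-30)**2 + 20*(-30)*(-33)) = -785*(20 + 20*900 + 19800) = -785*(20 + 18000 + 19800) = -785*37820 = -29688700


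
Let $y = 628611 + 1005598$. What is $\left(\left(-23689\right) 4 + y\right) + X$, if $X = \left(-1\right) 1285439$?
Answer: $254014$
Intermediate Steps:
$X = -1285439$
$y = 1634209$
$\left(\left(-23689\right) 4 + y\right) + X = \left(\left(-23689\right) 4 + 1634209\right) - 1285439 = \left(-94756 + 1634209\right) - 1285439 = 1539453 - 1285439 = 254014$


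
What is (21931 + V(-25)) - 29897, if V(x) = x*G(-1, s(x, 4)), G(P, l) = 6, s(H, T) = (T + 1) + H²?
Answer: -8116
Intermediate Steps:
s(H, T) = 1 + T + H² (s(H, T) = (1 + T) + H² = 1 + T + H²)
V(x) = 6*x (V(x) = x*6 = 6*x)
(21931 + V(-25)) - 29897 = (21931 + 6*(-25)) - 29897 = (21931 - 150) - 29897 = 21781 - 29897 = -8116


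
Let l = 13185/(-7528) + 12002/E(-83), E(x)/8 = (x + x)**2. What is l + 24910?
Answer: 2583508713451/103720784 ≈ 24908.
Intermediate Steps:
E(x) = 32*x**2 (E(x) = 8*(x + x)**2 = 8*(2*x)**2 = 8*(4*x**2) = 32*x**2)
l = -176015989/103720784 (l = 13185/(-7528) + 12002/((32*(-83)**2)) = 13185*(-1/7528) + 12002/((32*6889)) = -13185/7528 + 12002/220448 = -13185/7528 + 12002*(1/220448) = -13185/7528 + 6001/110224 = -176015989/103720784 ≈ -1.6970)
l + 24910 = -176015989/103720784 + 24910 = 2583508713451/103720784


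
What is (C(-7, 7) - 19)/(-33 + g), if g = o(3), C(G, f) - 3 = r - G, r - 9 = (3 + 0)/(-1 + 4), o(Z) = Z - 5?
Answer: -1/35 ≈ -0.028571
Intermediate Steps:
o(Z) = -5 + Z
r = 10 (r = 9 + (3 + 0)/(-1 + 4) = 9 + 3/3 = 9 + 3*(1/3) = 9 + 1 = 10)
C(G, f) = 13 - G (C(G, f) = 3 + (10 - G) = 13 - G)
g = -2 (g = -5 + 3 = -2)
(C(-7, 7) - 19)/(-33 + g) = ((13 - 1*(-7)) - 19)/(-33 - 2) = ((13 + 7) - 19)/(-35) = (20 - 19)*(-1/35) = 1*(-1/35) = -1/35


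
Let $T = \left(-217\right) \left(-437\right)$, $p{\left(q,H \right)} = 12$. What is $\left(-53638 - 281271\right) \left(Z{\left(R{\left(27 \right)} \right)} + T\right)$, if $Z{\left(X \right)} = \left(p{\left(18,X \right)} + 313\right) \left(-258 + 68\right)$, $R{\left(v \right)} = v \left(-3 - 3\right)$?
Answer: $-11078454811$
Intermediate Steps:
$R{\left(v \right)} = - 6 v$ ($R{\left(v \right)} = v \left(-6\right) = - 6 v$)
$Z{\left(X \right)} = -61750$ ($Z{\left(X \right)} = \left(12 + 313\right) \left(-258 + 68\right) = 325 \left(-190\right) = -61750$)
$T = 94829$
$\left(-53638 - 281271\right) \left(Z{\left(R{\left(27 \right)} \right)} + T\right) = \left(-53638 - 281271\right) \left(-61750 + 94829\right) = \left(-334909\right) 33079 = -11078454811$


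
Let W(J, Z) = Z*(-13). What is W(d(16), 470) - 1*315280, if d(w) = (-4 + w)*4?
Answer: -321390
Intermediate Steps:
d(w) = -16 + 4*w
W(J, Z) = -13*Z
W(d(16), 470) - 1*315280 = -13*470 - 1*315280 = -6110 - 315280 = -321390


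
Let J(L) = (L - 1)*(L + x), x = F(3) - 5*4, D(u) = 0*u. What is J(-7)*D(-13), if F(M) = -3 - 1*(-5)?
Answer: 0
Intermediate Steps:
D(u) = 0
F(M) = 2 (F(M) = -3 + 5 = 2)
x = -18 (x = 2 - 5*4 = 2 - 20 = -18)
J(L) = (-1 + L)*(-18 + L) (J(L) = (L - 1)*(L - 18) = (-1 + L)*(-18 + L))
J(-7)*D(-13) = (18 + (-7)² - 19*(-7))*0 = (18 + 49 + 133)*0 = 200*0 = 0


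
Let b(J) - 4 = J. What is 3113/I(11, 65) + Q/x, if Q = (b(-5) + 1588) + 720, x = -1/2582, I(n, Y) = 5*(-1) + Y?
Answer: -357397327/60 ≈ -5.9566e+6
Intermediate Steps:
b(J) = 4 + J
I(n, Y) = -5 + Y
x = -1/2582 (x = -1*1/2582 = -1/2582 ≈ -0.00038730)
Q = 2307 (Q = ((4 - 5) + 1588) + 720 = (-1 + 1588) + 720 = 1587 + 720 = 2307)
3113/I(11, 65) + Q/x = 3113/(-5 + 65) + 2307/(-1/2582) = 3113/60 + 2307*(-2582) = 3113*(1/60) - 5956674 = 3113/60 - 5956674 = -357397327/60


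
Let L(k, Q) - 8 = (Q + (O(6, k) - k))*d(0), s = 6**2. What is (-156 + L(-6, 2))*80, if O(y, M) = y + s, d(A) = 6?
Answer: 12160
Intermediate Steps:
s = 36
O(y, M) = 36 + y (O(y, M) = y + 36 = 36 + y)
L(k, Q) = 260 - 6*k + 6*Q (L(k, Q) = 8 + (Q + ((36 + 6) - k))*6 = 8 + (Q + (42 - k))*6 = 8 + (42 + Q - k)*6 = 8 + (252 - 6*k + 6*Q) = 260 - 6*k + 6*Q)
(-156 + L(-6, 2))*80 = (-156 + (260 - 6*(-6) + 6*2))*80 = (-156 + (260 + 36 + 12))*80 = (-156 + 308)*80 = 152*80 = 12160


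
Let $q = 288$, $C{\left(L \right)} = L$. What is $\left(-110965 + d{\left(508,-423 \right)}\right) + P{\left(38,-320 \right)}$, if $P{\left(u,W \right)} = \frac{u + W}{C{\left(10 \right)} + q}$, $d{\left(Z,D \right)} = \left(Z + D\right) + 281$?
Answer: $- \frac{16479392}{149} \approx -1.106 \cdot 10^{5}$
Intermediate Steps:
$d{\left(Z,D \right)} = 281 + D + Z$ ($d{\left(Z,D \right)} = \left(D + Z\right) + 281 = 281 + D + Z$)
$P{\left(u,W \right)} = \frac{W}{298} + \frac{u}{298}$ ($P{\left(u,W \right)} = \frac{u + W}{10 + 288} = \frac{W + u}{298} = \left(W + u\right) \frac{1}{298} = \frac{W}{298} + \frac{u}{298}$)
$\left(-110965 + d{\left(508,-423 \right)}\right) + P{\left(38,-320 \right)} = \left(-110965 + \left(281 - 423 + 508\right)\right) + \left(\frac{1}{298} \left(-320\right) + \frac{1}{298} \cdot 38\right) = \left(-110965 + 366\right) + \left(- \frac{160}{149} + \frac{19}{149}\right) = -110599 - \frac{141}{149} = - \frac{16479392}{149}$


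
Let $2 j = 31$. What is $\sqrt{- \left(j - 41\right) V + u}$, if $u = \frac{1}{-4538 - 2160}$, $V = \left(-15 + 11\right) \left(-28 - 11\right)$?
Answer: $\frac{\sqrt{178465818814}}{6698} \approx 63.071$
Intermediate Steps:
$j = \frac{31}{2}$ ($j = \frac{1}{2} \cdot 31 = \frac{31}{2} \approx 15.5$)
$V = 156$ ($V = \left(-4\right) \left(-39\right) = 156$)
$u = - \frac{1}{6698}$ ($u = \frac{1}{-6698} = - \frac{1}{6698} \approx -0.0001493$)
$\sqrt{- \left(j - 41\right) V + u} = \sqrt{- \left(\frac{31}{2} - 41\right) 156 - \frac{1}{6698}} = \sqrt{- \frac{\left(-51\right) 156}{2} - \frac{1}{6698}} = \sqrt{\left(-1\right) \left(-3978\right) - \frac{1}{6698}} = \sqrt{3978 - \frac{1}{6698}} = \sqrt{\frac{26644643}{6698}} = \frac{\sqrt{178465818814}}{6698}$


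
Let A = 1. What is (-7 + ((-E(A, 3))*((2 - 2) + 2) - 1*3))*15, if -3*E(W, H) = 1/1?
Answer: -140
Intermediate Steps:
E(W, H) = -⅓ (E(W, H) = -⅓/1 = -⅓*1 = -⅓)
(-7 + ((-E(A, 3))*((2 - 2) + 2) - 1*3))*15 = (-7 + ((-1*(-⅓))*((2 - 2) + 2) - 1*3))*15 = (-7 + ((0 + 2)/3 - 3))*15 = (-7 + ((⅓)*2 - 3))*15 = (-7 + (⅔ - 3))*15 = (-7 - 7/3)*15 = -28/3*15 = -140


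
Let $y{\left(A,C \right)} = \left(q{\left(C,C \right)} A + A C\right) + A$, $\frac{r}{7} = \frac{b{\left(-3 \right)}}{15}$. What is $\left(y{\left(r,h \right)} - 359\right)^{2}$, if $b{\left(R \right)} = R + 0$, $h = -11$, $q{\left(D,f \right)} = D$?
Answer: $\frac{2715904}{25} \approx 1.0864 \cdot 10^{5}$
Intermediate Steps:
$b{\left(R \right)} = R$
$r = - \frac{7}{5}$ ($r = 7 \left(- \frac{3}{15}\right) = 7 \left(\left(-3\right) \frac{1}{15}\right) = 7 \left(- \frac{1}{5}\right) = - \frac{7}{5} \approx -1.4$)
$y{\left(A,C \right)} = A + 2 A C$ ($y{\left(A,C \right)} = \left(C A + A C\right) + A = \left(A C + A C\right) + A = 2 A C + A = A + 2 A C$)
$\left(y{\left(r,h \right)} - 359\right)^{2} = \left(- \frac{7 \left(1 + 2 \left(-11\right)\right)}{5} - 359\right)^{2} = \left(- \frac{7 \left(1 - 22\right)}{5} - 359\right)^{2} = \left(\left(- \frac{7}{5}\right) \left(-21\right) - 359\right)^{2} = \left(\frac{147}{5} - 359\right)^{2} = \left(- \frac{1648}{5}\right)^{2} = \frac{2715904}{25}$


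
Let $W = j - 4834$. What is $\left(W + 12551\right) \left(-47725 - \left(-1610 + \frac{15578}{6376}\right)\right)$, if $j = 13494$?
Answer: $- \frac{3118492317299}{3188} \approx -9.782 \cdot 10^{8}$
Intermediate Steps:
$W = 8660$ ($W = 13494 - 4834 = 8660$)
$\left(W + 12551\right) \left(-47725 - \left(-1610 + \frac{15578}{6376}\right)\right) = \left(8660 + 12551\right) \left(-47725 - \left(-1610 + \frac{15578}{6376}\right)\right) = 21211 \left(-47725 + \left(\left(-15578\right) \frac{1}{6376} + 1610\right)\right) = 21211 \left(-47725 + \left(- \frac{7789}{3188} + 1610\right)\right) = 21211 \left(-47725 + \frac{5124891}{3188}\right) = 21211 \left(- \frac{147022409}{3188}\right) = - \frac{3118492317299}{3188}$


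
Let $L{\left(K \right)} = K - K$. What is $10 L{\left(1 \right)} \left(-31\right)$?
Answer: $0$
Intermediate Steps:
$L{\left(K \right)} = 0$
$10 L{\left(1 \right)} \left(-31\right) = 10 \cdot 0 \left(-31\right) = 0 \left(-31\right) = 0$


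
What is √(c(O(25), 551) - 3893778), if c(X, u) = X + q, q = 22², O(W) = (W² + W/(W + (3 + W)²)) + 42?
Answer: I*√2547650391362/809 ≈ 1973.0*I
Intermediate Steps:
O(W) = 42 + W² + W/(W + (3 + W)²) (O(W) = (W² + W/(W + (3 + W)²)) + 42 = 42 + W² + W/(W + (3 + W)²))
q = 484
c(X, u) = 484 + X (c(X, u) = X + 484 = 484 + X)
√(c(O(25), 551) - 3893778) = √((484 + (378 + 25⁴ + 7*25³ + 51*25² + 295*25)/(9 + 25² + 7*25)) - 3893778) = √((484 + (378 + 390625 + 7*15625 + 51*625 + 7375)/(9 + 625 + 175)) - 3893778) = √((484 + (378 + 390625 + 109375 + 31875 + 7375)/809) - 3893778) = √((484 + (1/809)*539628) - 3893778) = √((484 + 539628/809) - 3893778) = √(931184/809 - 3893778) = √(-3149135218/809) = I*√2547650391362/809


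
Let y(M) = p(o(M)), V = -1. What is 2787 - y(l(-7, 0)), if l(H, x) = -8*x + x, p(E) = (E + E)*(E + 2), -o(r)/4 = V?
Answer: 2739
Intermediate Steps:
o(r) = 4 (o(r) = -4*(-1) = 4)
p(E) = 2*E*(2 + E) (p(E) = (2*E)*(2 + E) = 2*E*(2 + E))
l(H, x) = -7*x
y(M) = 48 (y(M) = 2*4*(2 + 4) = 2*4*6 = 48)
2787 - y(l(-7, 0)) = 2787 - 1*48 = 2787 - 48 = 2739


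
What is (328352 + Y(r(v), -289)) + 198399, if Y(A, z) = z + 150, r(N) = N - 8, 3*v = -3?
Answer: 526612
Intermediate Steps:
v = -1 (v = (⅓)*(-3) = -1)
r(N) = -8 + N
Y(A, z) = 150 + z
(328352 + Y(r(v), -289)) + 198399 = (328352 + (150 - 289)) + 198399 = (328352 - 139) + 198399 = 328213 + 198399 = 526612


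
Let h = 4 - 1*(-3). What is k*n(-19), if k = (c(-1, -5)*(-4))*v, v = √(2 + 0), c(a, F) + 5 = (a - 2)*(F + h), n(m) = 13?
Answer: 572*√2 ≈ 808.93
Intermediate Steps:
h = 7 (h = 4 + 3 = 7)
c(a, F) = -5 + (-2 + a)*(7 + F) (c(a, F) = -5 + (a - 2)*(F + 7) = -5 + (-2 + a)*(7 + F))
v = √2 ≈ 1.4142
k = 44*√2 (k = ((-19 - 2*(-5) + 7*(-1) - 5*(-1))*(-4))*√2 = ((-19 + 10 - 7 + 5)*(-4))*√2 = (-11*(-4))*√2 = 44*√2 ≈ 62.225)
k*n(-19) = (44*√2)*13 = 572*√2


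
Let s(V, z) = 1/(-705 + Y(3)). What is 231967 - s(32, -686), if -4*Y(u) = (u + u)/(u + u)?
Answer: 654378911/2821 ≈ 2.3197e+5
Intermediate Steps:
Y(u) = -¼ (Y(u) = -(u + u)/(4*(u + u)) = -2*u/(4*(2*u)) = -2*u*1/(2*u)/4 = -¼*1 = -¼)
s(V, z) = -4/2821 (s(V, z) = 1/(-705 - ¼) = 1/(-2821/4) = -4/2821)
231967 - s(32, -686) = 231967 - 1*(-4/2821) = 231967 + 4/2821 = 654378911/2821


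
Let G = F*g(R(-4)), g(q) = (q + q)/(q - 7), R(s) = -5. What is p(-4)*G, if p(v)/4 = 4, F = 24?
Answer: 320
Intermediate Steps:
g(q) = 2*q/(-7 + q) (g(q) = (2*q)/(-7 + q) = 2*q/(-7 + q))
p(v) = 16 (p(v) = 4*4 = 16)
G = 20 (G = 24*(2*(-5)/(-7 - 5)) = 24*(2*(-5)/(-12)) = 24*(2*(-5)*(-1/12)) = 24*(⅚) = 20)
p(-4)*G = 16*20 = 320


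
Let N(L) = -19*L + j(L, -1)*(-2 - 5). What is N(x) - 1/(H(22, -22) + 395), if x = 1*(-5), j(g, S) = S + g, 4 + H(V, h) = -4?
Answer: 53018/387 ≈ 137.00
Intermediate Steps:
H(V, h) = -8 (H(V, h) = -4 - 4 = -8)
x = -5
N(L) = 7 - 26*L (N(L) = -19*L + (-1 + L)*(-2 - 5) = -19*L + (-1 + L)*(-7) = -19*L + (7 - 7*L) = 7 - 26*L)
N(x) - 1/(H(22, -22) + 395) = (7 - 26*(-5)) - 1/(-8 + 395) = (7 + 130) - 1/387 = 137 - 1*1/387 = 137 - 1/387 = 53018/387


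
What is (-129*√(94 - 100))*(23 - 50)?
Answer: 3483*I*√6 ≈ 8531.6*I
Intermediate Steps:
(-129*√(94 - 100))*(23 - 50) = -129*I*√6*(-27) = 3483*I*√6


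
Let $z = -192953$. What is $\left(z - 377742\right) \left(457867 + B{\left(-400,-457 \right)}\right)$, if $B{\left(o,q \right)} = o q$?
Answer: $-365625453565$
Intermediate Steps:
$\left(z - 377742\right) \left(457867 + B{\left(-400,-457 \right)}\right) = \left(-192953 - 377742\right) \left(457867 - -182800\right) = - 570695 \left(457867 + 182800\right) = \left(-570695\right) 640667 = -365625453565$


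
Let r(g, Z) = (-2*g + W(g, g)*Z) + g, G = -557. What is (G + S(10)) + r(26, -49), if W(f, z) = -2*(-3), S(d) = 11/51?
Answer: -44716/51 ≈ -876.78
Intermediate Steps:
S(d) = 11/51 (S(d) = 11*(1/51) = 11/51)
W(f, z) = 6
r(g, Z) = -g + 6*Z (r(g, Z) = (-2*g + 6*Z) + g = -g + 6*Z)
(G + S(10)) + r(26, -49) = (-557 + 11/51) + (-1*26 + 6*(-49)) = -28396/51 + (-26 - 294) = -28396/51 - 320 = -44716/51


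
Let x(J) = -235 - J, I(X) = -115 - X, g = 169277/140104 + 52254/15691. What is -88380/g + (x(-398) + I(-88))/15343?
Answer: -2981022415348233832/153078949444289 ≈ -19474.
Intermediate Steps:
g = 9977119823/2198371864 (g = 169277*(1/140104) + 52254*(1/15691) = 169277/140104 + 52254/15691 = 9977119823/2198371864 ≈ 4.5384)
-88380/g + (x(-398) + I(-88))/15343 = -88380/9977119823/2198371864 + ((-235 - 1*(-398)) + (-115 - 1*(-88)))/15343 = -88380*2198371864/9977119823 + ((-235 + 398) + (-115 + 88))*(1/15343) = -194292105340320/9977119823 + (163 - 27)*(1/15343) = -194292105340320/9977119823 + 136*(1/15343) = -194292105340320/9977119823 + 136/15343 = -2981022415348233832/153078949444289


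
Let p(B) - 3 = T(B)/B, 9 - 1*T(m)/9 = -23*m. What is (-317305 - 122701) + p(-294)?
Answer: -43100035/98 ≈ -4.3980e+5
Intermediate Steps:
T(m) = 81 + 207*m (T(m) = 81 - (-207)*m = 81 + 207*m)
p(B) = 3 + (81 + 207*B)/B
(-317305 - 122701) + p(-294) = (-317305 - 122701) + (210 + 81/(-294)) = -440006 + (210 + 81*(-1/294)) = -440006 + (210 - 27/98) = -440006 + 20553/98 = -43100035/98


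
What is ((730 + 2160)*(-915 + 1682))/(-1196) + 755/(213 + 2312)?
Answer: -43046829/23230 ≈ -1853.1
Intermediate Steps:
((730 + 2160)*(-915 + 1682))/(-1196) + 755/(213 + 2312) = (2890*767)*(-1/1196) + 755/2525 = 2216630*(-1/1196) + 755*(1/2525) = -85255/46 + 151/505 = -43046829/23230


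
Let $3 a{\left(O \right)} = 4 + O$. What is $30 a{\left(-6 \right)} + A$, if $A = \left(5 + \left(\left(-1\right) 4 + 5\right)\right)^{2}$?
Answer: $16$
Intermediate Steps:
$a{\left(O \right)} = \frac{4}{3} + \frac{O}{3}$ ($a{\left(O \right)} = \frac{4 + O}{3} = \frac{4}{3} + \frac{O}{3}$)
$A = 36$ ($A = \left(5 + \left(-4 + 5\right)\right)^{2} = \left(5 + 1\right)^{2} = 6^{2} = 36$)
$30 a{\left(-6 \right)} + A = 30 \left(\frac{4}{3} + \frac{1}{3} \left(-6\right)\right) + 36 = 30 \left(\frac{4}{3} - 2\right) + 36 = 30 \left(- \frac{2}{3}\right) + 36 = -20 + 36 = 16$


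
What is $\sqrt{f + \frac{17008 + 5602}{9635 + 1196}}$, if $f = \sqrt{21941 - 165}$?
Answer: $\frac{\sqrt{244888910 + 469242244 \sqrt{1361}}}{10831} \approx 12.233$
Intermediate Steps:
$f = 4 \sqrt{1361}$ ($f = \sqrt{21776} = 4 \sqrt{1361} \approx 147.57$)
$\sqrt{f + \frac{17008 + 5602}{9635 + 1196}} = \sqrt{4 \sqrt{1361} + \frac{17008 + 5602}{9635 + 1196}} = \sqrt{4 \sqrt{1361} + \frac{22610}{10831}} = \sqrt{\frac{22610}{10831} + 4 \sqrt{1361}}$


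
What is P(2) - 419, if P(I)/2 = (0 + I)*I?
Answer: -411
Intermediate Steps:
P(I) = 2*I² (P(I) = 2*((0 + I)*I) = 2*(I*I) = 2*I²)
P(2) - 419 = 2*2² - 419 = 2*4 - 419 = 8 - 419 = -411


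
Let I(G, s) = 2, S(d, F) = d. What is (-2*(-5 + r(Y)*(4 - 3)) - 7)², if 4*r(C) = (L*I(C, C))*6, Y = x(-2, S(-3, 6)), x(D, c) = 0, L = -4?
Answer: 729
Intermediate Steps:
Y = 0
r(C) = -12 (r(C) = (-4*2*6)/4 = (-8*6)/4 = (¼)*(-48) = -12)
(-2*(-5 + r(Y)*(4 - 3)) - 7)² = (-2*(-5 - 12*(4 - 3)) - 7)² = (-2*(-5 - 12*1) - 7)² = (-2*(-5 - 12) - 7)² = (-2*(-17) - 7)² = (34 - 7)² = 27² = 729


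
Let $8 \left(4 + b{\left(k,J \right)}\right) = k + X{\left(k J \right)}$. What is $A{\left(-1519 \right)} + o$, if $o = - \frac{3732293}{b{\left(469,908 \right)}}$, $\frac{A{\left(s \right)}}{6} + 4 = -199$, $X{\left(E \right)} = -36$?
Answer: $- \frac{30346762}{401} \approx -75678.0$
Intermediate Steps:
$A{\left(s \right)} = -1218$ ($A{\left(s \right)} = -24 + 6 \left(-199\right) = -24 - 1194 = -1218$)
$b{\left(k,J \right)} = - \frac{17}{2} + \frac{k}{8}$ ($b{\left(k,J \right)} = -4 + \frac{k - 36}{8} = -4 + \frac{-36 + k}{8} = -4 + \left(- \frac{9}{2} + \frac{k}{8}\right) = - \frac{17}{2} + \frac{k}{8}$)
$o = - \frac{29858344}{401}$ ($o = - \frac{3732293}{- \frac{17}{2} + \frac{1}{8} \cdot 469} = - \frac{3732293}{- \frac{17}{2} + \frac{469}{8}} = - \frac{3732293}{\frac{401}{8}} = \left(-3732293\right) \frac{8}{401} = - \frac{29858344}{401} \approx -74460.0$)
$A{\left(-1519 \right)} + o = -1218 - \frac{29858344}{401} = - \frac{30346762}{401}$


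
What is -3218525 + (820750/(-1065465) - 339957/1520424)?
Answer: -38621323890990163/11999693016 ≈ -3.2185e+6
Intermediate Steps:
-3218525 + (820750/(-1065465) - 339957/1520424) = -3218525 + (820750*(-1/1065465) - 339957*1/1520424) = -3218525 + (-164150/213093 - 12591/56312) = -3218525 - 11926668763/11999693016 = -38621323890990163/11999693016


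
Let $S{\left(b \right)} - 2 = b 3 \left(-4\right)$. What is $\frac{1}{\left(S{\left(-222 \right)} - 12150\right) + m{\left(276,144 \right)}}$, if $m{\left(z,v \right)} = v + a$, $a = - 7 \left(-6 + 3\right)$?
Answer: $- \frac{1}{9319} \approx -0.00010731$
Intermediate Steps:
$S{\left(b \right)} = 2 - 12 b$ ($S{\left(b \right)} = 2 + b 3 \left(-4\right) = 2 + 3 b \left(-4\right) = 2 - 12 b$)
$a = 21$ ($a = \left(-7\right) \left(-3\right) = 21$)
$m{\left(z,v \right)} = 21 + v$ ($m{\left(z,v \right)} = v + 21 = 21 + v$)
$\frac{1}{\left(S{\left(-222 \right)} - 12150\right) + m{\left(276,144 \right)}} = \frac{1}{\left(\left(2 - -2664\right) - 12150\right) + \left(21 + 144\right)} = \frac{1}{\left(\left(2 + 2664\right) - 12150\right) + 165} = \frac{1}{\left(2666 - 12150\right) + 165} = \frac{1}{-9484 + 165} = \frac{1}{-9319} = - \frac{1}{9319}$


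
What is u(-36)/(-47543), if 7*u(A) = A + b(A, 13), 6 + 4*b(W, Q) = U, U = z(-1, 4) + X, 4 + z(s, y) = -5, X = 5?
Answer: 11/95086 ≈ 0.00011568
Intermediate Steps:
z(s, y) = -9 (z(s, y) = -4 - 5 = -9)
U = -4 (U = -9 + 5 = -4)
b(W, Q) = -5/2 (b(W, Q) = -3/2 + (¼)*(-4) = -3/2 - 1 = -5/2)
u(A) = -5/14 + A/7 (u(A) = (A - 5/2)/7 = (-5/2 + A)/7 = -5/14 + A/7)
u(-36)/(-47543) = (-5/14 + (⅐)*(-36))/(-47543) = (-5/14 - 36/7)*(-1/47543) = -11/2*(-1/47543) = 11/95086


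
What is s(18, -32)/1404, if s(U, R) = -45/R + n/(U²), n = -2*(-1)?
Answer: 3661/3639168 ≈ 0.0010060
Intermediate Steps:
n = 2
s(U, R) = -45/R + 2/U² (s(U, R) = -45/R + 2/(U²) = -45/R + 2/U²)
s(18, -32)/1404 = (-45/(-32) + 2/18²)/1404 = (-45*(-1/32) + 2*(1/324))*(1/1404) = (45/32 + 1/162)*(1/1404) = (3661/2592)*(1/1404) = 3661/3639168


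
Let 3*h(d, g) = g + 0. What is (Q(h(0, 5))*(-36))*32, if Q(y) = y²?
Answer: -3200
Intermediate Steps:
h(d, g) = g/3 (h(d, g) = (g + 0)/3 = g/3)
(Q(h(0, 5))*(-36))*32 = (((⅓)*5)²*(-36))*32 = ((5/3)²*(-36))*32 = ((25/9)*(-36))*32 = -100*32 = -3200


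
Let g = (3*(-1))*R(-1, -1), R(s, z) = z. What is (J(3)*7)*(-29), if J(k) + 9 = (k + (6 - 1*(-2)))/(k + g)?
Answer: 8729/6 ≈ 1454.8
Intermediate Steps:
g = 3 (g = (3*(-1))*(-1) = -3*(-1) = 3)
J(k) = -9 + (8 + k)/(3 + k) (J(k) = -9 + (k + (6 - 1*(-2)))/(k + 3) = -9 + (k + (6 + 2))/(3 + k) = -9 + (k + 8)/(3 + k) = -9 + (8 + k)/(3 + k))
(J(3)*7)*(-29) = (((-19 - 8*3)/(3 + 3))*7)*(-29) = (((-19 - 24)/6)*7)*(-29) = (((⅙)*(-43))*7)*(-29) = -43/6*7*(-29) = -301/6*(-29) = 8729/6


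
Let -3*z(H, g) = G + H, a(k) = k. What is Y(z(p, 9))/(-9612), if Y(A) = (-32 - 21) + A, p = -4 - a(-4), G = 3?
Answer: 1/178 ≈ 0.0056180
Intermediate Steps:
p = 0 (p = -4 - 1*(-4) = -4 + 4 = 0)
z(H, g) = -1 - H/3 (z(H, g) = -(3 + H)/3 = -1 - H/3)
Y(A) = -53 + A
Y(z(p, 9))/(-9612) = (-53 + (-1 - 1/3*0))/(-9612) = (-53 + (-1 + 0))*(-1/9612) = (-53 - 1)*(-1/9612) = -54*(-1/9612) = 1/178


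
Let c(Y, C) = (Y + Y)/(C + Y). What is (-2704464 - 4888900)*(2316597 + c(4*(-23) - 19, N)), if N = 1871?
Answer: -3869967926991909/220 ≈ -1.7591e+13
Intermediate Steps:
c(Y, C) = 2*Y/(C + Y) (c(Y, C) = (2*Y)/(C + Y) = 2*Y/(C + Y))
(-2704464 - 4888900)*(2316597 + c(4*(-23) - 19, N)) = (-2704464 - 4888900)*(2316597 + 2*(4*(-23) - 19)/(1871 + (4*(-23) - 19))) = -7593364*(2316597 + 2*(-92 - 19)/(1871 + (-92 - 19))) = -7593364*(2316597 + 2*(-111)/(1871 - 111)) = -7593364*(2316597 + 2*(-111)/1760) = -7593364*(2316597 + 2*(-111)*(1/1760)) = -7593364*(2316597 - 111/880) = -7593364*2038605249/880 = -3869967926991909/220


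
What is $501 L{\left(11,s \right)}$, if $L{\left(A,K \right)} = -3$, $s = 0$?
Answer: $-1503$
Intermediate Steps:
$501 L{\left(11,s \right)} = 501 \left(-3\right) = -1503$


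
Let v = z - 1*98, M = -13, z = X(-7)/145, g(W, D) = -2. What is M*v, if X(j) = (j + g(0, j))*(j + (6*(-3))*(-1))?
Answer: 186017/145 ≈ 1282.9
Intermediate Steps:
X(j) = (-2 + j)*(18 + j) (X(j) = (j - 2)*(j + (6*(-3))*(-1)) = (-2 + j)*(j - 18*(-1)) = (-2 + j)*(j + 18) = (-2 + j)*(18 + j))
z = -99/145 (z = (-36 + (-7)² + 16*(-7))/145 = (-36 + 49 - 112)*(1/145) = -99*1/145 = -99/145 ≈ -0.68276)
v = -14309/145 (v = -99/145 - 1*98 = -99/145 - 98 = -14309/145 ≈ -98.683)
M*v = -13*(-14309/145) = 186017/145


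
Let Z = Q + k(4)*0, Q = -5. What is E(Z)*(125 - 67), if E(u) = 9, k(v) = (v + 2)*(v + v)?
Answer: 522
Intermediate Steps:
k(v) = 2*v*(2 + v) (k(v) = (2 + v)*(2*v) = 2*v*(2 + v))
Z = -5 (Z = -5 + (2*4*(2 + 4))*0 = -5 + (2*4*6)*0 = -5 + 48*0 = -5 + 0 = -5)
E(Z)*(125 - 67) = 9*(125 - 67) = 9*58 = 522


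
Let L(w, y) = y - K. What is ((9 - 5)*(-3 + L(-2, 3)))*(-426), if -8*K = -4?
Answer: 852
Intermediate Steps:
K = ½ (K = -⅛*(-4) = ½ ≈ 0.50000)
L(w, y) = -½ + y (L(w, y) = y - 1*½ = y - ½ = -½ + y)
((9 - 5)*(-3 + L(-2, 3)))*(-426) = ((9 - 5)*(-3 + (-½ + 3)))*(-426) = (4*(-3 + 5/2))*(-426) = (4*(-½))*(-426) = -2*(-426) = 852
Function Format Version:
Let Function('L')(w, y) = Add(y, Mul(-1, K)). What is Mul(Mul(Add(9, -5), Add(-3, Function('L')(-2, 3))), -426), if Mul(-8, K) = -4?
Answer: 852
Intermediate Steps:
K = Rational(1, 2) (K = Mul(Rational(-1, 8), -4) = Rational(1, 2) ≈ 0.50000)
Function('L')(w, y) = Add(Rational(-1, 2), y) (Function('L')(w, y) = Add(y, Mul(-1, Rational(1, 2))) = Add(y, Rational(-1, 2)) = Add(Rational(-1, 2), y))
Mul(Mul(Add(9, -5), Add(-3, Function('L')(-2, 3))), -426) = Mul(Mul(Add(9, -5), Add(-3, Add(Rational(-1, 2), 3))), -426) = Mul(Mul(4, Add(-3, Rational(5, 2))), -426) = Mul(Mul(4, Rational(-1, 2)), -426) = Mul(-2, -426) = 852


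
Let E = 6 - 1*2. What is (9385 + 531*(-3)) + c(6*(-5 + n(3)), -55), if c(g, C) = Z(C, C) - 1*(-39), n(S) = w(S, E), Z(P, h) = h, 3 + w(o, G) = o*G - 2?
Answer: 7776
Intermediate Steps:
E = 4 (E = 6 - 2 = 4)
w(o, G) = -5 + G*o (w(o, G) = -3 + (o*G - 2) = -3 + (G*o - 2) = -3 + (-2 + G*o) = -5 + G*o)
n(S) = -5 + 4*S
c(g, C) = 39 + C (c(g, C) = C - 1*(-39) = C + 39 = 39 + C)
(9385 + 531*(-3)) + c(6*(-5 + n(3)), -55) = (9385 + 531*(-3)) + (39 - 55) = (9385 - 1593) - 16 = 7792 - 16 = 7776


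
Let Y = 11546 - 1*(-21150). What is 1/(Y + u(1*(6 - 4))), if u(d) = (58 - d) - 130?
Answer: 1/32622 ≈ 3.0654e-5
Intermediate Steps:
Y = 32696 (Y = 11546 + 21150 = 32696)
u(d) = -72 - d
1/(Y + u(1*(6 - 4))) = 1/(32696 + (-72 - (6 - 4))) = 1/(32696 + (-72 - 2)) = 1/(32696 - 74) = 1/32622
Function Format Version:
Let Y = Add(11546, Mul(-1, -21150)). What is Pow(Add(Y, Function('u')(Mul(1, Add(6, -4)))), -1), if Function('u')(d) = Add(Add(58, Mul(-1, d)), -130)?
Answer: Rational(1, 32622) ≈ 3.0654e-5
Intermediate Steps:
Y = 32696 (Y = Add(11546, 21150) = 32696)
Function('u')(d) = Add(-72, Mul(-1, d))
Pow(Add(Y, Function('u')(Mul(1, Add(6, -4)))), -1) = Pow(Add(32696, Add(-72, Mul(-1, Mul(1, Add(6, -4))))), -1) = Pow(Add(32696, Add(-72, Mul(-1, Mul(1, 2)))), -1) = Pow(Add(32696, Add(-72, Mul(-1, 2))), -1) = Pow(Add(32696, Add(-72, -2)), -1) = Pow(Add(32696, -74), -1) = Pow(32622, -1) = Rational(1, 32622)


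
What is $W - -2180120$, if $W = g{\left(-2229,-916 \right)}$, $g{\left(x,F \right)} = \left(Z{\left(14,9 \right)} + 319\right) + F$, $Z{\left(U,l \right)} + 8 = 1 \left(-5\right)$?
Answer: $2179510$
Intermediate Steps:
$Z{\left(U,l \right)} = -13$ ($Z{\left(U,l \right)} = -8 + 1 \left(-5\right) = -8 - 5 = -13$)
$g{\left(x,F \right)} = 306 + F$ ($g{\left(x,F \right)} = \left(-13 + 319\right) + F = 306 + F$)
$W = -610$ ($W = 306 - 916 = -610$)
$W - -2180120 = -610 - -2180120 = -610 + 2180120 = 2179510$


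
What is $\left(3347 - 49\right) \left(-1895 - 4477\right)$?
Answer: $-21014856$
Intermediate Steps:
$\left(3347 - 49\right) \left(-1895 - 4477\right) = 3298 \left(-6372\right) = -21014856$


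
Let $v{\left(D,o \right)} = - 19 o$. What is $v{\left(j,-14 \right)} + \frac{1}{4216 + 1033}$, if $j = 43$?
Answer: $\frac{1396235}{5249} \approx 266.0$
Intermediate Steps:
$v{\left(j,-14 \right)} + \frac{1}{4216 + 1033} = \left(-19\right) \left(-14\right) + \frac{1}{4216 + 1033} = 266 + \frac{1}{5249} = \frac{1396235}{5249}$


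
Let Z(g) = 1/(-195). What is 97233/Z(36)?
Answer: -18960435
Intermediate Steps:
Z(g) = -1/195
97233/Z(36) = 97233/(-1/195) = 97233*(-195) = -18960435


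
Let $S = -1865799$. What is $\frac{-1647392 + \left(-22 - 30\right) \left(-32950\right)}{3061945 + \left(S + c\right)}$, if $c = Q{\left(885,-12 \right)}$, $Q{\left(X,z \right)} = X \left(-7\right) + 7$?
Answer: $\frac{33004}{594979} \approx 0.055471$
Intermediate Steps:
$Q{\left(X,z \right)} = 7 - 7 X$ ($Q{\left(X,z \right)} = - 7 X + 7 = 7 - 7 X$)
$c = -6188$ ($c = 7 - 6195 = -6188$)
$\frac{-1647392 + \left(-22 - 30\right) \left(-32950\right)}{3061945 + \left(S + c\right)} = \frac{-1647392 + \left(-22 - 30\right) \left(-32950\right)}{3061945 - 1871987} = \frac{-1647392 - -1713400}{1189958} = \left(-1647392 + 1713400\right) \frac{1}{1189958} = 66008 \cdot \frac{1}{1189958} = \frac{33004}{594979}$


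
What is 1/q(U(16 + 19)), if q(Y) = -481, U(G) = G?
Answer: -1/481 ≈ -0.0020790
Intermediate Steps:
1/q(U(16 + 19)) = 1/(-481) = -1/481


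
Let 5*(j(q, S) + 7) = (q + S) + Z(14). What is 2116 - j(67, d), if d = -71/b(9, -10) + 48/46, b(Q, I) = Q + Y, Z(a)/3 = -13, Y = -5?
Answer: 975541/460 ≈ 2120.7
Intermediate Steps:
Z(a) = -39 (Z(a) = 3*(-13) = -39)
b(Q, I) = -5 + Q (b(Q, I) = Q - 5 = -5 + Q)
d = -1537/92 (d = -71/(-5 + 9) + 48/46 = -71/4 + 48*(1/46) = -71*1/4 + 24/23 = -71/4 + 24/23 = -1537/92 ≈ -16.707)
j(q, S) = -74/5 + S/5 + q/5 (j(q, S) = -7 + ((q + S) - 39)/5 = -7 + ((S + q) - 39)/5 = -7 + (-39 + S + q)/5 = -7 + (-39/5 + S/5 + q/5) = -74/5 + S/5 + q/5)
2116 - j(67, d) = 2116 - (-74/5 + (1/5)*(-1537/92) + (1/5)*67) = 2116 - (-74/5 - 1537/460 + 67/5) = 2116 - 1*(-2181/460) = 2116 + 2181/460 = 975541/460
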